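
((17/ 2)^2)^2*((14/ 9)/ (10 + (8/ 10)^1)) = 2923235/ 3888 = 751.86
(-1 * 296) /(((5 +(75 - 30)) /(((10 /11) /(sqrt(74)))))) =-4 * sqrt(74) /55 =-0.63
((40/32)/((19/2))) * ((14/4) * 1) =35/76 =0.46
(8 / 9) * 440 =391.11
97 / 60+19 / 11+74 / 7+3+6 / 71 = 5576299 / 328020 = 17.00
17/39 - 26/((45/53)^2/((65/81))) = -12156851/426465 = -28.51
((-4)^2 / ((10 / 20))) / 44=8 / 11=0.73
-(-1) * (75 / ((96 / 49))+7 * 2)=1673 / 32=52.28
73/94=0.78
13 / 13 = 1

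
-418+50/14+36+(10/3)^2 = -23141/63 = -367.32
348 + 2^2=352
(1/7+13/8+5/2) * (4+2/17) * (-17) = -1195/4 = -298.75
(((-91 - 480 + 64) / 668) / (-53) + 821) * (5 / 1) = 145335955 / 35404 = 4105.07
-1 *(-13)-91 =-78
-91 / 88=-1.03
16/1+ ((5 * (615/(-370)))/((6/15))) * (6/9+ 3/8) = -6681/1184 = -5.64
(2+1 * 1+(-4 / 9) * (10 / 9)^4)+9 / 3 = 314294 / 59049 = 5.32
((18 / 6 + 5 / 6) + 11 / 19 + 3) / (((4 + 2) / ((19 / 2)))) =845 / 72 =11.74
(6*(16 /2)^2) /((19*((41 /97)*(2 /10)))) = 186240 /779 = 239.08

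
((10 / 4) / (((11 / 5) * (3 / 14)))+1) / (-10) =-104 / 165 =-0.63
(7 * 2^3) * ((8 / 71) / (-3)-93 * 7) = -7765576 / 213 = -36458.10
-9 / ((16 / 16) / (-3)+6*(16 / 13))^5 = -812017791 / 1572763671875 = -0.00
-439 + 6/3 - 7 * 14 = -535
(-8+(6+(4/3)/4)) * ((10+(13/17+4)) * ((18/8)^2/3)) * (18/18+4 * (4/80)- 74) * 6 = 616707/34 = 18138.44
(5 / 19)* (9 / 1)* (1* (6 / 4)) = 135 / 38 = 3.55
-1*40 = -40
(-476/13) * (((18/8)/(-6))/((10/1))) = 357/260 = 1.37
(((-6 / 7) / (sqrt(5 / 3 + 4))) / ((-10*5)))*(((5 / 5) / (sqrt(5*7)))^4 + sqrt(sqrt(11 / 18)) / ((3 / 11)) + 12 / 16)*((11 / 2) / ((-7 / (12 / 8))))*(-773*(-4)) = -280599*11^(1 / 4)*sqrt(17)*2^(3 / 4) / 41650-281542833*sqrt(51) / 102042500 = -104.78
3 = 3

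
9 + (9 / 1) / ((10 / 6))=72 / 5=14.40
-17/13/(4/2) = -17/26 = -0.65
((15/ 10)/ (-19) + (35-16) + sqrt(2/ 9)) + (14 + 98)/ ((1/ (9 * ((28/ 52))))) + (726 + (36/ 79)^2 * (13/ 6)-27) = sqrt(2)/ 3 + 3888163373/ 3083054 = 1261.61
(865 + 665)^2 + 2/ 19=44477102/ 19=2340900.11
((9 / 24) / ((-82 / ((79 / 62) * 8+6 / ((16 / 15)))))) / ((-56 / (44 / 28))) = 0.00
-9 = -9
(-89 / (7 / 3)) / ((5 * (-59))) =267 / 2065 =0.13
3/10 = 0.30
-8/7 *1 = -8/7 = -1.14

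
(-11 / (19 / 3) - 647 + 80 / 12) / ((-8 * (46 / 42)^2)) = 2689953 / 40204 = 66.91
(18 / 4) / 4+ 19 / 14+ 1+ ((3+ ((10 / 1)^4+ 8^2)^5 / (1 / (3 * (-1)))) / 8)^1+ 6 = -271008210332828172219 / 7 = -38715458618975453174.14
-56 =-56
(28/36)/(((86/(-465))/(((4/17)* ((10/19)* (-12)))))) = 86800/13889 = 6.25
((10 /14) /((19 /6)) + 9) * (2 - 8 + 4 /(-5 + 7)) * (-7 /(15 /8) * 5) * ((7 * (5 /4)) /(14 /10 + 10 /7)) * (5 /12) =5010250 /5643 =887.87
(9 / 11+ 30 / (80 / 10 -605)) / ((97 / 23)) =38663 / 212333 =0.18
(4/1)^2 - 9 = 7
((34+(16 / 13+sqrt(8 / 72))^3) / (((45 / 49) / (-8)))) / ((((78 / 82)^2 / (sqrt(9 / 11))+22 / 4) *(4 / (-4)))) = 4970966760640048 / 80227931662125-5914297157216 *sqrt(11) / 1740645460125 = 50.69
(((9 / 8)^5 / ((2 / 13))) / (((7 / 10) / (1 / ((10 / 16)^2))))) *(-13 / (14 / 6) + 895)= 2389653981 / 62720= 38100.35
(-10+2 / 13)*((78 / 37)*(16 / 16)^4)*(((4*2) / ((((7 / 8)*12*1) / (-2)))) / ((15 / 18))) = 49152 / 1295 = 37.96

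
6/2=3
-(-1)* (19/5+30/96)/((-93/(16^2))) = -5264/465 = -11.32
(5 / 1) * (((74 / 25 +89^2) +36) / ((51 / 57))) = 3780981 / 85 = 44482.13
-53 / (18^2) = -53 / 324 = -0.16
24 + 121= 145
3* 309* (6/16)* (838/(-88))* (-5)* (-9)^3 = -4247296155/352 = -12066182.26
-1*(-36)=36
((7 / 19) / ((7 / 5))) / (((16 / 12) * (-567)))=-5 / 14364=-0.00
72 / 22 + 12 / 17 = 744 / 187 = 3.98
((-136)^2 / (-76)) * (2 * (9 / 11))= -83232 / 209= -398.24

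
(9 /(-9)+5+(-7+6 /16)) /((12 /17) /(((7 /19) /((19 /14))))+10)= -17493 /83968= -0.21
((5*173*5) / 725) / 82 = 173 / 2378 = 0.07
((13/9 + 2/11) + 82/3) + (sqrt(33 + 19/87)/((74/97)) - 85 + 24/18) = -5416/99 + 1649 * sqrt(870)/6438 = -47.15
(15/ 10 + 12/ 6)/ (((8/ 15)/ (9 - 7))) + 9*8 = 681/ 8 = 85.12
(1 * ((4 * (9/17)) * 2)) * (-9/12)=-54/17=-3.18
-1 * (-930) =930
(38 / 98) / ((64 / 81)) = 1539 / 3136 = 0.49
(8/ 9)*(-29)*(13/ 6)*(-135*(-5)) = -37700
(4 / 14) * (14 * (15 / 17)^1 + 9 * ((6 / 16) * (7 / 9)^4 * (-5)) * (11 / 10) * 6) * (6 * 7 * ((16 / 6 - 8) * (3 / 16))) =312907 / 918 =340.86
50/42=1.19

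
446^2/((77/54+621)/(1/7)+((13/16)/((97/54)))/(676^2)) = 146502569700864/3208937357081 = 45.65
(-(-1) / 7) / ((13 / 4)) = 4 / 91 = 0.04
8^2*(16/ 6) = 512/ 3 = 170.67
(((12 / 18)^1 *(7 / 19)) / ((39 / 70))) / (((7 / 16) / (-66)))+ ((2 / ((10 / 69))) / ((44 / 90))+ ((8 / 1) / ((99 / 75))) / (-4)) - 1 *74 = -618349 / 5434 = -113.79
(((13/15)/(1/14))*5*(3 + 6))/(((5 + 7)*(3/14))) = 637/3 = 212.33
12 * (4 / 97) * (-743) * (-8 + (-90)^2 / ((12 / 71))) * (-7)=11962383216 / 97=123323538.31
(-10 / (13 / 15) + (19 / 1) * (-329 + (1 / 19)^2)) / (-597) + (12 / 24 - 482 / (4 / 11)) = -193836341 / 147459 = -1314.51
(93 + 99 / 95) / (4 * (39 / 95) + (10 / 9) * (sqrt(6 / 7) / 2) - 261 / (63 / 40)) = -92115847404 / 160709922089 - 44558325 * sqrt(42) / 160709922089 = -0.57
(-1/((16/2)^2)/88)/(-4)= 1/22528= 0.00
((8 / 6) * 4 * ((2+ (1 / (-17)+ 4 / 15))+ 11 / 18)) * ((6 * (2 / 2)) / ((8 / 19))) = 163894 / 765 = 214.24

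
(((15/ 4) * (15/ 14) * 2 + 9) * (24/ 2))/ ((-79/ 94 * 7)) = -134514/ 3871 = -34.75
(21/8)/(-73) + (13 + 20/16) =8301/584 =14.21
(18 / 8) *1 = 9 / 4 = 2.25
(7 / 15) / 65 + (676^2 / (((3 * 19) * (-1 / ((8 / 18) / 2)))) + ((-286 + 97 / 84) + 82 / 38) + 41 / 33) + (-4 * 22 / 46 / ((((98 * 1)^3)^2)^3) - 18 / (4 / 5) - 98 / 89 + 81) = -1308487707092607452973457592876788133696549933461 / 652410023820563741191664286409566294299443200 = -2005.62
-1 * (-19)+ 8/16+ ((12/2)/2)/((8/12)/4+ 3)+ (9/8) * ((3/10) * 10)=3621/152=23.82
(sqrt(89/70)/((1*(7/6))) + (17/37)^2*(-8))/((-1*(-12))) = -578/4107 + sqrt(6230)/980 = -0.06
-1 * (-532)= 532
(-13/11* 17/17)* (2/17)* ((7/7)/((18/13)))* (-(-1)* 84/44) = -1183/6171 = -0.19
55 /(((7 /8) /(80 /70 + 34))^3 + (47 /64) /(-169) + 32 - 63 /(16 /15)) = -70847523901440 /34865779706759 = -2.03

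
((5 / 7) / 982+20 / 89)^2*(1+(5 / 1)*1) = 57069916875 / 187141054898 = 0.30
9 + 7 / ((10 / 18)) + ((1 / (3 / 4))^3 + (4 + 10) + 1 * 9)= 6341 / 135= 46.97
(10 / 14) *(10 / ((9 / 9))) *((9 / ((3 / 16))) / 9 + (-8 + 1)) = -250 / 21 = -11.90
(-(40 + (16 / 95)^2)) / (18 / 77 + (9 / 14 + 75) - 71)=-55633424 / 6777775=-8.21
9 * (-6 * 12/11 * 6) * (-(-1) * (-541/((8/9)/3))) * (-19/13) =-134881038/143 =-943224.04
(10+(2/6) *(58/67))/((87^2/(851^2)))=984.41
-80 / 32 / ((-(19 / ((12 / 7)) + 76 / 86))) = 258 / 1235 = 0.21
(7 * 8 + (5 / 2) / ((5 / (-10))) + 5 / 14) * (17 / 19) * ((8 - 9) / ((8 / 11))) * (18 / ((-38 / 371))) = 64134081 / 5776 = 11103.55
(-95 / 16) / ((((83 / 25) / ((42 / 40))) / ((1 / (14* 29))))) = -1425 / 308096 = -0.00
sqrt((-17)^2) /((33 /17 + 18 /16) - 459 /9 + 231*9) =2312 /276225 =0.01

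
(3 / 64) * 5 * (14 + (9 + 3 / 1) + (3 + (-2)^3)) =315 / 64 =4.92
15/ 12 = 5/ 4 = 1.25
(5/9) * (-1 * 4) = -20/9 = -2.22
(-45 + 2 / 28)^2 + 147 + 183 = 460321 / 196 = 2348.58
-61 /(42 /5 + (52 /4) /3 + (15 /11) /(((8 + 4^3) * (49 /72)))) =-493185 /103174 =-4.78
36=36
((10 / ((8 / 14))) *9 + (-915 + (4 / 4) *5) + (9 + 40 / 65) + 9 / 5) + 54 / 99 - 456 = -1711051 / 1430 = -1196.54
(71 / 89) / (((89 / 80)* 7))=5680 / 55447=0.10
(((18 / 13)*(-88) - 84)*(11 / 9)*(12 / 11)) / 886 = -1784 / 5759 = -0.31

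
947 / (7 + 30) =947 / 37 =25.59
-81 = -81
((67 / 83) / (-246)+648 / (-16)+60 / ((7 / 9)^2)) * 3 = 29354338 / 166747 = 176.04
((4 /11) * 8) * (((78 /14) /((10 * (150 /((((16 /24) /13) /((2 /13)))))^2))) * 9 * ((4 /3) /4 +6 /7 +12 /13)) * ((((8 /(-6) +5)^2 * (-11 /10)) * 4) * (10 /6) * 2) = -1117072 /37209375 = -0.03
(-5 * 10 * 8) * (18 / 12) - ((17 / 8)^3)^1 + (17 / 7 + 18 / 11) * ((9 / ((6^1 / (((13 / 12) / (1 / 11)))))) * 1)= -1924375 / 3584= -536.93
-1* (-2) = 2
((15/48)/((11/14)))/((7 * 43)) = 5/3784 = 0.00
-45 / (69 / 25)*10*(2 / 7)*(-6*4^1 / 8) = 22500 / 161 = 139.75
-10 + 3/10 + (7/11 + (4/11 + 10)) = 13/10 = 1.30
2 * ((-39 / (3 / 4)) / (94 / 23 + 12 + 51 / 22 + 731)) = -52624 / 379199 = -0.14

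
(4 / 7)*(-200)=-114.29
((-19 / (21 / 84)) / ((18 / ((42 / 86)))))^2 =70756 / 16641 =4.25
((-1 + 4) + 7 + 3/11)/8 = 113/88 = 1.28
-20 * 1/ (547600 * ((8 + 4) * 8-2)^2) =-1/ 241929680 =-0.00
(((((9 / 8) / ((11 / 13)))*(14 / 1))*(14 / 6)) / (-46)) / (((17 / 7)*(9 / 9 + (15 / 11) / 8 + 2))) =-4459 / 36363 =-0.12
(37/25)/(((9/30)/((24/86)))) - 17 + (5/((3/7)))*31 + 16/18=671314/1935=346.93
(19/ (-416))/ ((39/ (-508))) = 2413/ 4056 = 0.59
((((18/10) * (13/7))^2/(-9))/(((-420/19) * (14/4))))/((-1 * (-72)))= 3211/14406000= 0.00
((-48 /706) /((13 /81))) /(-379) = 1944 /1739231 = 0.00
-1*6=-6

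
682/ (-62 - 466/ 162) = -55242/ 5255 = -10.51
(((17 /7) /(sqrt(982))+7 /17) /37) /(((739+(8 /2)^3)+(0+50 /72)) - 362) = 306 * sqrt(982) /2022114269+252 /10001729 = 0.00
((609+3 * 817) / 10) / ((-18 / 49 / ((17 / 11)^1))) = -14161 / 11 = -1287.36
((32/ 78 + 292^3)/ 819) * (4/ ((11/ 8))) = 31071566336/ 351351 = 88434.55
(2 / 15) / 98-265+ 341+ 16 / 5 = 58213 / 735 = 79.20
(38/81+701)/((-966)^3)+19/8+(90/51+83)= 7725976266541/88661951028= 87.14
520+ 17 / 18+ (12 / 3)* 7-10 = 9701 / 18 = 538.94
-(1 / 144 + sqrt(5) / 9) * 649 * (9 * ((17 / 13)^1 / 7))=-11033 * sqrt(5) / 91 - 11033 / 1456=-278.68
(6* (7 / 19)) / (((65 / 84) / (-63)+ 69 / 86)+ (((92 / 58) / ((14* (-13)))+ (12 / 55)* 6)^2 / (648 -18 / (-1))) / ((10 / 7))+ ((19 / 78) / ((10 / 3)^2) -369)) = -1520363325635154000 / 253232398880205756029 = -0.01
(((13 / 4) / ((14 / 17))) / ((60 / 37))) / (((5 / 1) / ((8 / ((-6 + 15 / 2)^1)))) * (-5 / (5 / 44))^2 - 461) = 0.00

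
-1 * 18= -18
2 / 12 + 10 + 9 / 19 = 1213 / 114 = 10.64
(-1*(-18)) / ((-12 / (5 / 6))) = -5 / 4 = -1.25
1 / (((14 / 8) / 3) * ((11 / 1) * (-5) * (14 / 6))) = -36 / 2695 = -0.01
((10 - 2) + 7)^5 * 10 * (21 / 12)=26578125 / 2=13289062.50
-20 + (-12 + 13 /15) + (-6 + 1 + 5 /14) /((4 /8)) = -4244 /105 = -40.42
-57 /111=-19 /37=-0.51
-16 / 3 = -5.33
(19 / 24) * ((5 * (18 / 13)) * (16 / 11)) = 7.97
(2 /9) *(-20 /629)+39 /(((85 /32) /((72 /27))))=39.15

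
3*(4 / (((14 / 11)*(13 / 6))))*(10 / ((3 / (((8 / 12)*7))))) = 880 / 13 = 67.69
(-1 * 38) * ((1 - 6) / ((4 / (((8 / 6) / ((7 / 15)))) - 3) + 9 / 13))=-12350 / 59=-209.32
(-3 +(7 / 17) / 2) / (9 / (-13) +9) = -1235 / 3672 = -0.34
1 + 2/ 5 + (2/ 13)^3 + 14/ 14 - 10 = -7.60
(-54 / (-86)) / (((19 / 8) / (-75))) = -16200 / 817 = -19.83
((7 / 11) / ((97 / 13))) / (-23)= -91 / 24541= -0.00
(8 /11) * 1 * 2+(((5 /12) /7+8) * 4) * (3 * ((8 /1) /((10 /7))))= 29868 /55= 543.05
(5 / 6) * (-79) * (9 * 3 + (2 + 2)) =-12245 / 6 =-2040.83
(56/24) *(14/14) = 7/3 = 2.33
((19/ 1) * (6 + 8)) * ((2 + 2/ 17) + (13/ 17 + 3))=26600/ 17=1564.71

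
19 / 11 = 1.73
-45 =-45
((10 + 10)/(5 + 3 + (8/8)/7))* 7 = 980/57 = 17.19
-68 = -68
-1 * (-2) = 2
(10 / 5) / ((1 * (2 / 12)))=12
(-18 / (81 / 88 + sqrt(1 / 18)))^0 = 1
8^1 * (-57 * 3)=-1368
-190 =-190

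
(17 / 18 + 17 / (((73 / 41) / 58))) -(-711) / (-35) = 24577561 / 45990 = 534.41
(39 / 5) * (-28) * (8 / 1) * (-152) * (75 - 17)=77016576 / 5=15403315.20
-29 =-29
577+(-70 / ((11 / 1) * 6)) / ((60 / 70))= 114001 / 198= 575.76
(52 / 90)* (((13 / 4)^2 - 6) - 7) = -169 / 120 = -1.41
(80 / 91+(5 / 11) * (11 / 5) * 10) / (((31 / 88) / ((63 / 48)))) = 16335 / 403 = 40.53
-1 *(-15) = 15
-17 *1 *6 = -102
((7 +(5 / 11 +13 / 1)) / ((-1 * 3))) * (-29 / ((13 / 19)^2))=422.36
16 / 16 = 1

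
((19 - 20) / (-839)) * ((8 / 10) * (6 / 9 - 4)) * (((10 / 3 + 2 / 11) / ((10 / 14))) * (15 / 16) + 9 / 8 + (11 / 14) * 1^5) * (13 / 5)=-52247 / 969045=-0.05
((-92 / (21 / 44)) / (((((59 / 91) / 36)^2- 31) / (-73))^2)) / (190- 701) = 231537639586885632 / 110685281001300625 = 2.09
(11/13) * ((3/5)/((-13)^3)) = -33/142805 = -0.00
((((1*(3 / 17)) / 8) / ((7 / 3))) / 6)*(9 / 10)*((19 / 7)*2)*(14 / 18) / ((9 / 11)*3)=209 / 85680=0.00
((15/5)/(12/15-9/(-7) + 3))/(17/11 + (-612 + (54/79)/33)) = -13035/13489018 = -0.00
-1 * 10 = -10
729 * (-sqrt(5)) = -729 * sqrt(5) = -1630.09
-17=-17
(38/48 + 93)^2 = 5067001/576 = 8796.88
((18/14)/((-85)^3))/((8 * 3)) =-3/34391000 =-0.00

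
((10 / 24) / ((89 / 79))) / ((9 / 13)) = 5135 / 9612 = 0.53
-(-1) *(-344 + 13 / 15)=-5147 / 15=-343.13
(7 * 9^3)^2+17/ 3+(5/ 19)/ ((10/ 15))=2968630117/ 114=26040615.06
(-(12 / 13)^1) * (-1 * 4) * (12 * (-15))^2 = 1555200 / 13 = 119630.77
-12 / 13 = -0.92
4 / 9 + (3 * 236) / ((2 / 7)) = 2478.44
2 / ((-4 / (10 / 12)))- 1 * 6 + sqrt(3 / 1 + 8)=-3.10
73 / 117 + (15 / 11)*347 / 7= 614606 / 9009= 68.22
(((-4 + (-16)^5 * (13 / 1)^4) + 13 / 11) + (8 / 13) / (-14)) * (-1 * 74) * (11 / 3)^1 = 2218396236332074 / 273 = 8125993539677.93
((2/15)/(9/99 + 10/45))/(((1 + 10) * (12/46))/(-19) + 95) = 28842/6424595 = 0.00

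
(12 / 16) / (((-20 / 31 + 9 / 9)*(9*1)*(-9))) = -31 / 1188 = -0.03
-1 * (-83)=83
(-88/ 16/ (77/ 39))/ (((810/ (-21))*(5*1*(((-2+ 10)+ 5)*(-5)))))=-1/ 4500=-0.00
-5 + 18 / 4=-1 / 2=-0.50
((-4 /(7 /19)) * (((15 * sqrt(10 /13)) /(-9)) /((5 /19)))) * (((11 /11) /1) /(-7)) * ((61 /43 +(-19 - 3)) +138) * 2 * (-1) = 4860504 * sqrt(130) /27391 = 2023.23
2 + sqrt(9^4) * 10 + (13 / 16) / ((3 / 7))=39067 / 48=813.90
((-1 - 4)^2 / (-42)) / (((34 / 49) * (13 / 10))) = -875 / 1326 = -0.66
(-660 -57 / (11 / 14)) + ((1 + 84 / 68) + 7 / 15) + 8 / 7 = -14308037 / 19635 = -728.70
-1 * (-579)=579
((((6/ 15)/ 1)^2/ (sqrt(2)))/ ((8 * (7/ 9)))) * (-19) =-171 * sqrt(2)/ 700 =-0.35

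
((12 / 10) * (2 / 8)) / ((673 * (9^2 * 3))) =1 / 545130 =0.00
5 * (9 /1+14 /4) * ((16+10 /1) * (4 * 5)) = 32500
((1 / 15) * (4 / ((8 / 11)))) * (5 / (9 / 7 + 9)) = 77 / 432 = 0.18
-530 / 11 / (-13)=530 / 143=3.71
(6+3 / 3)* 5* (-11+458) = 15645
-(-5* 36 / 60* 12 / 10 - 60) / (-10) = -159 / 25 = -6.36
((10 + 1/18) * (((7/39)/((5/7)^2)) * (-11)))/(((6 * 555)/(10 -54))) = 7512043/14610375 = 0.51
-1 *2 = -2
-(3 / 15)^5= -1 / 3125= -0.00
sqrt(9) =3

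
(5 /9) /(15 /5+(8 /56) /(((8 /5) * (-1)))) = 280 /1467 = 0.19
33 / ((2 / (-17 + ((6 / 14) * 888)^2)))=234170079 / 98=2389490.60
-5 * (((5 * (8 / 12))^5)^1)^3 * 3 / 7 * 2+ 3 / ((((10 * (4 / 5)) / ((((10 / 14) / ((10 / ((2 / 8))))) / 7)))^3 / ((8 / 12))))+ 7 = -298678790.33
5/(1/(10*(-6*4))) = -1200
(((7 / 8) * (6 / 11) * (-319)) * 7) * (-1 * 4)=4263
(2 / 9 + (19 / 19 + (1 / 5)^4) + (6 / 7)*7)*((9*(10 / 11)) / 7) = 7388 / 875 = 8.44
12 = 12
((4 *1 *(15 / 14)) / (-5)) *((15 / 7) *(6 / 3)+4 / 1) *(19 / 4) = -1653 / 49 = -33.73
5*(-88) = -440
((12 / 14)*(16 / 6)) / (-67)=-16 / 469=-0.03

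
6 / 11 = 0.55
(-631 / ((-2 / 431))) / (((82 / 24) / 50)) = 81588300 / 41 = 1989958.54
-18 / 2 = -9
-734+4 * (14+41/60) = -10129/15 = -675.27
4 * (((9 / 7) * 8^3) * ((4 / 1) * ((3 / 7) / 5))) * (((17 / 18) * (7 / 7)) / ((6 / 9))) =313344 / 245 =1278.96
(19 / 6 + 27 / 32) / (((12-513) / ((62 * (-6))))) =11935 / 4008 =2.98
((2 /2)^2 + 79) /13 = 80 /13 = 6.15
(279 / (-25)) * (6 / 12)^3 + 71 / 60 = -0.21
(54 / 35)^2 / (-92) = -729 / 28175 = -0.03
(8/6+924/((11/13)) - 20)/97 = 3220/291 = 11.07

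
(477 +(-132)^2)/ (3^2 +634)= 17901/ 643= 27.84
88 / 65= 1.35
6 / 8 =3 / 4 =0.75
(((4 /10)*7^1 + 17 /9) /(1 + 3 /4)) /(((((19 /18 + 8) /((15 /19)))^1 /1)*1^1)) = 5064 /21679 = 0.23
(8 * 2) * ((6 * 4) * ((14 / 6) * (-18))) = -16128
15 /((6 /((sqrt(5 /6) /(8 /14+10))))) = 35*sqrt(30) /888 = 0.22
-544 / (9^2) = -544 / 81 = -6.72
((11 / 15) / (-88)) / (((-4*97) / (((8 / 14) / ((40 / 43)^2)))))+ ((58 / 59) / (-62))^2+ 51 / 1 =51.00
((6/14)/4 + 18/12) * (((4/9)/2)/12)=5/168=0.03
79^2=6241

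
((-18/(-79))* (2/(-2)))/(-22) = 9/869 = 0.01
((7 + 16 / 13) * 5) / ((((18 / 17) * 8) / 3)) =14.58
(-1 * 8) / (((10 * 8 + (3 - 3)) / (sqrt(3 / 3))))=-1 / 10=-0.10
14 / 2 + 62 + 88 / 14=527 / 7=75.29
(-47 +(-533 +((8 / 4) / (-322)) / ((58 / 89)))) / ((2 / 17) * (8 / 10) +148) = -460370965 / 117546744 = -3.92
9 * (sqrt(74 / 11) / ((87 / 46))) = 138 * sqrt(814) / 319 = 12.34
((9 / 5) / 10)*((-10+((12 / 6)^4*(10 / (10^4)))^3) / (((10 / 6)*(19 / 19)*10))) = -263671767 / 2441406250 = -0.11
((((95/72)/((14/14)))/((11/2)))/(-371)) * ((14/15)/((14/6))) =-19/73458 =-0.00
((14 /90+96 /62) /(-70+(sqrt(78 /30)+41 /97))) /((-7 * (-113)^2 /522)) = 648590597 * sqrt(65) /1576783900916560+45127195249 /315356780183312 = 0.00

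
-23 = -23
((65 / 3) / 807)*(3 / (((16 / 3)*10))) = 13 / 8608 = 0.00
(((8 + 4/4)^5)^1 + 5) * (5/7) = 295270/7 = 42181.43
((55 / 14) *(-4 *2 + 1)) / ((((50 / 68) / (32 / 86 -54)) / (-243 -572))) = -70289186 / 43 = -1634632.23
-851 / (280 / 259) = -787.18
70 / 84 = 5 / 6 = 0.83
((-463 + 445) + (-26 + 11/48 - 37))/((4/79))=-306283/192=-1595.22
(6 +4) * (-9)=-90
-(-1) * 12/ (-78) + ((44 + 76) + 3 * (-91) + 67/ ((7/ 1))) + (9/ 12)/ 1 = -51991/ 364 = -142.83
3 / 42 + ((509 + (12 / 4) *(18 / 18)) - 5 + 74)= 8135 / 14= 581.07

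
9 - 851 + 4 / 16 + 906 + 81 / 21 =1907 / 28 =68.11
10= 10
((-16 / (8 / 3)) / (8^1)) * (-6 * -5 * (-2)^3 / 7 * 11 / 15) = 132 / 7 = 18.86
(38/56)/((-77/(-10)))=95/1078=0.09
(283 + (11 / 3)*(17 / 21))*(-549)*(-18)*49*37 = 5123426112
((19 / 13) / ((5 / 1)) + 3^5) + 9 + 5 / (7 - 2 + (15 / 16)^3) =6038913 / 23855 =253.15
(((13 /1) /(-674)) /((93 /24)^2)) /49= -416 /15868993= -0.00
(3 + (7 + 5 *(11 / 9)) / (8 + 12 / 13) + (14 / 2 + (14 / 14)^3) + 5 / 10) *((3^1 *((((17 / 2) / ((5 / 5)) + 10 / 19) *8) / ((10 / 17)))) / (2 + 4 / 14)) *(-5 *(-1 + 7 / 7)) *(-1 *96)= 0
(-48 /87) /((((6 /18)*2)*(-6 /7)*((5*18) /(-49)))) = -686 /1305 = -0.53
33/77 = 3/7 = 0.43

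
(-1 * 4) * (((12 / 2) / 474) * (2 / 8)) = -1 / 79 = -0.01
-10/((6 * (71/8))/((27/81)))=-0.06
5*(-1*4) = -20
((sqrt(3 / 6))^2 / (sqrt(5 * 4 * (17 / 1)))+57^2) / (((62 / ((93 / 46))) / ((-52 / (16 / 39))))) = -4941729 / 368 - 1521 * sqrt(85) / 125120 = -13428.72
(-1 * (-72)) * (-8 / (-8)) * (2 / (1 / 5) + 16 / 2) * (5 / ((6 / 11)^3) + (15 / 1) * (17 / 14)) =63535.71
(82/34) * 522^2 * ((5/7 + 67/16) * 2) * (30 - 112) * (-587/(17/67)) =2472486770571021/2023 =1222188220746.92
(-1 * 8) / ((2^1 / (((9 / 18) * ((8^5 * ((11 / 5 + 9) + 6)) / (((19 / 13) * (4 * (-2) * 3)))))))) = 9158656 / 285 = 32135.64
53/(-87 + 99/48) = -848/1359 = -0.62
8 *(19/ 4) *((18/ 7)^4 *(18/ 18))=3989088/ 2401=1661.43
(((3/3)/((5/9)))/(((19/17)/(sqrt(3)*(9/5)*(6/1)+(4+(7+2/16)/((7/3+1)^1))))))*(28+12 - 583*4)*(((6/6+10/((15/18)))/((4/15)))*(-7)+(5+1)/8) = 29313971199/3800+6447879612*sqrt(3)/475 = 31225897.87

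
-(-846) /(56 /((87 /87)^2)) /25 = 423 /700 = 0.60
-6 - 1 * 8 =-14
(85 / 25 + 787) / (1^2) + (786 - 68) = 7542 / 5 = 1508.40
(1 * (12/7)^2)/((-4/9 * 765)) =-36/4165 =-0.01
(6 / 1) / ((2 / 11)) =33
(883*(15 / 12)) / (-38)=-4415 / 152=-29.05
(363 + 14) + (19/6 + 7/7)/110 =49769/132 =377.04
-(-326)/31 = 326/31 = 10.52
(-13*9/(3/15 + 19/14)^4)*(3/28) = -300982500/141158161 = -2.13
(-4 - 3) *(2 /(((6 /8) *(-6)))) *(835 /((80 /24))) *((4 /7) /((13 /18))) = 8016 /13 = 616.62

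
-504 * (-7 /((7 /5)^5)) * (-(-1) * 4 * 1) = 900000 /343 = 2623.91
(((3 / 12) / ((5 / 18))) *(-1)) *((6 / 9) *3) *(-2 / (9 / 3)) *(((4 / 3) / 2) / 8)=1 / 10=0.10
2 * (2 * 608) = 2432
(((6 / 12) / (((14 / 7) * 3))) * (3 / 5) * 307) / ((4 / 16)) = 307 / 5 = 61.40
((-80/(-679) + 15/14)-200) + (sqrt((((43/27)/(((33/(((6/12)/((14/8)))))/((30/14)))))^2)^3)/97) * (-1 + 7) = -39625789288897445/199314118511046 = -198.81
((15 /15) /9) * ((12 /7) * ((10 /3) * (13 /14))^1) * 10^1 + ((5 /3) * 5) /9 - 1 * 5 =2410 /1323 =1.82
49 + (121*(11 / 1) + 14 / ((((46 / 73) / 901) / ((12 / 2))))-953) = 2772287 / 23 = 120534.22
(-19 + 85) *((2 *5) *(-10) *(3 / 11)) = -1800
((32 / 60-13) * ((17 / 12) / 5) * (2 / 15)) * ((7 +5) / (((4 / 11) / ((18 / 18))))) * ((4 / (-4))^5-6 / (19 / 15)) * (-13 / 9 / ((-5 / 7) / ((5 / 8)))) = 346857511 / 3078000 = 112.69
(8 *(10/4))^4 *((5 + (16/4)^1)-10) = -160000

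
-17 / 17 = -1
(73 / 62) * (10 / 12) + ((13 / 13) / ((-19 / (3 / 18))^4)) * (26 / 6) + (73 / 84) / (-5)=443858744153 / 549756532080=0.81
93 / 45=2.07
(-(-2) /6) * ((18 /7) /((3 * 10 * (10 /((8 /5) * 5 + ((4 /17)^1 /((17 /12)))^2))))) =335236 /14616175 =0.02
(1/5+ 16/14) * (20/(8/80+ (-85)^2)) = 1880/505757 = 0.00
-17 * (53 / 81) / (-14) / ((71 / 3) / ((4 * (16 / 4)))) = 7208 / 13419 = 0.54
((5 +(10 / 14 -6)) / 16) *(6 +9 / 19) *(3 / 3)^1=-0.12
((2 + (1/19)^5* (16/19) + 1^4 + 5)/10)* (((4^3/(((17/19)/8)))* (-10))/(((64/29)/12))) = -1047805906176/42093683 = -24892.24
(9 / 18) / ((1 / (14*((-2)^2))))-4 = 24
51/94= 0.54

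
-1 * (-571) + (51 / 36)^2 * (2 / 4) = 164737 / 288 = 572.00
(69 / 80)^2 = 4761 / 6400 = 0.74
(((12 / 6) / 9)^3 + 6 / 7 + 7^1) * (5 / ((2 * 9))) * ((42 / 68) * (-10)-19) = -42961570 / 780759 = -55.03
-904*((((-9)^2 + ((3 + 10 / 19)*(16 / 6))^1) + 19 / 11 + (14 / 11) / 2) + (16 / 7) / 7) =-2585545768 / 30723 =-84156.68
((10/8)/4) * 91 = 455/16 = 28.44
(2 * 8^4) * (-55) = -450560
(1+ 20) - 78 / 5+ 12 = 87 / 5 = 17.40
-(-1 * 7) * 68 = 476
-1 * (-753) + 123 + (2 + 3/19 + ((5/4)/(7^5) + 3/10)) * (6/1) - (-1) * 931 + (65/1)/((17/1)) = 99104079583/54286610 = 1825.57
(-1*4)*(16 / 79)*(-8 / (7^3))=512 / 27097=0.02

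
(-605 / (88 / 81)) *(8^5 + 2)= -72995175 / 4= -18248793.75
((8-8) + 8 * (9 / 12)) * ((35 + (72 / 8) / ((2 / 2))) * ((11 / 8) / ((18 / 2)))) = 121 / 3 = 40.33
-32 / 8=-4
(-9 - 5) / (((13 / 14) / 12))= -2352 / 13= -180.92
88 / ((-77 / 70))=-80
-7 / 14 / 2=-1 / 4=-0.25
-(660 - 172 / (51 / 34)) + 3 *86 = -862 / 3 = -287.33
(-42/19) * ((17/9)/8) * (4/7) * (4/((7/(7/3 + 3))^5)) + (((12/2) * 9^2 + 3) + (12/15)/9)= 568927683917/1163968785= 488.78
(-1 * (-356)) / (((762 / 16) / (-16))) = -45568 / 381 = -119.60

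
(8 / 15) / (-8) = -1 / 15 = -0.07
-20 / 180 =-1 / 9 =-0.11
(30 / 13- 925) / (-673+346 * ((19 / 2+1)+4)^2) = -23990 / 1873911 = -0.01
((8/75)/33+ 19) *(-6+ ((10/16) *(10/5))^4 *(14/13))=-263808097/4118400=-64.06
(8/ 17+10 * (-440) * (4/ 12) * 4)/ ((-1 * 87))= 299176/ 4437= 67.43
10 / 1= 10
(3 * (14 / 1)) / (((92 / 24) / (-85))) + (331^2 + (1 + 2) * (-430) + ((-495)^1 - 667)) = 2442087 / 23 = 106177.70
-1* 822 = -822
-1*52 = -52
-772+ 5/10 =-1543/2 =-771.50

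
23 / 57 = 0.40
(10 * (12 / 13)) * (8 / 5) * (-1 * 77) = -14784 / 13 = -1137.23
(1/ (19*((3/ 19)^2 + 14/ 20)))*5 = 950/ 2617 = 0.36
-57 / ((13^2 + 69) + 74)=-19 / 104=-0.18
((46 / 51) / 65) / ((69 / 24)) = 16 / 3315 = 0.00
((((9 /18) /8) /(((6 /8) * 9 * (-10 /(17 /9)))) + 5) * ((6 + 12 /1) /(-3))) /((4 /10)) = -48583 /648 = -74.97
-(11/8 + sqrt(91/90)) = -11/8 - sqrt(910)/30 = -2.38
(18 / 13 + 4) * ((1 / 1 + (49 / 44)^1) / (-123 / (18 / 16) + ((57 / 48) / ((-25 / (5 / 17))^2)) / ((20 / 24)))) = -1411042500 / 13555231547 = -0.10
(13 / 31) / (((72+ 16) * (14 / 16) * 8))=13 / 19096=0.00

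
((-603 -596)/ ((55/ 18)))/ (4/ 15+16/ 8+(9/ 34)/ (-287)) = -57435588/ 331637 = -173.19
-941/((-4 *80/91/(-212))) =-4538443/80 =-56730.54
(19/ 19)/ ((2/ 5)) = 5/ 2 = 2.50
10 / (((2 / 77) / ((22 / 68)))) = 4235 / 34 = 124.56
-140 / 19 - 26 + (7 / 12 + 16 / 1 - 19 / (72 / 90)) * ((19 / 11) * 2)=-36445 / 627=-58.13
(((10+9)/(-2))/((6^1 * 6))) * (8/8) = -19/72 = -0.26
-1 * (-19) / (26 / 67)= 48.96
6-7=-1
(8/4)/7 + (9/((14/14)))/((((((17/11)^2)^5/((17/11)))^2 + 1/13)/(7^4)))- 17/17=1431285536387015821580507/182825657794193917114598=7.83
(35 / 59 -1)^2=576 / 3481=0.17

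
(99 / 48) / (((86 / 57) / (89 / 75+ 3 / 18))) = 127281 / 68800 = 1.85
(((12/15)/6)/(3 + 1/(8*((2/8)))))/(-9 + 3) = -2/315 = -0.01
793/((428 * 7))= 793/2996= 0.26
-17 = -17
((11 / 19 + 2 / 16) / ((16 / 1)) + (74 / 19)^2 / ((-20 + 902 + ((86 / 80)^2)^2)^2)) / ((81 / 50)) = 260016262556575077070825 / 9569813275456401073333824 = 0.03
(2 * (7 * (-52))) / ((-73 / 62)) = 45136 / 73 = 618.30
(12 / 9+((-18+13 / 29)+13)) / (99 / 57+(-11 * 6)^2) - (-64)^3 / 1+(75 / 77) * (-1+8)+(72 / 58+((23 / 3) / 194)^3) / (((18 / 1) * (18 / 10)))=262150.86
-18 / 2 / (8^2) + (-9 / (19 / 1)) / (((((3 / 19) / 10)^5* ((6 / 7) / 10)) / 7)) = -204343328000729 / 5184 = -39418080247.05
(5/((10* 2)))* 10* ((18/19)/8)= 45/152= 0.30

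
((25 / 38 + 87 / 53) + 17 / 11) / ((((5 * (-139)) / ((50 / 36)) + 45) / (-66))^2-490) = -0.01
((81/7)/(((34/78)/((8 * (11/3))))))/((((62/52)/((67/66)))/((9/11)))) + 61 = 24487231/40579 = 603.45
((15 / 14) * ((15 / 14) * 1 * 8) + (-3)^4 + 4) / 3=4615 / 147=31.39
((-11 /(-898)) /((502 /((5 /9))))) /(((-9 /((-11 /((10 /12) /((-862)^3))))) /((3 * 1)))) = -38750487644 /1014291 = -38204.51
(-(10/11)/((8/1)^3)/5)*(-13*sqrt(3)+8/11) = -1/3872+13*sqrt(3)/2816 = 0.01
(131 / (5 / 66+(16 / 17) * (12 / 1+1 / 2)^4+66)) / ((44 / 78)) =260559 / 25855387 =0.01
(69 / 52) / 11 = 69 / 572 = 0.12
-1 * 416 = -416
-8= -8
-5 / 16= -0.31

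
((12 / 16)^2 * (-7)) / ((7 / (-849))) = 7641 / 16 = 477.56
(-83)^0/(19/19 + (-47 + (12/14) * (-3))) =-0.02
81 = 81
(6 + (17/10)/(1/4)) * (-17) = -1088/5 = -217.60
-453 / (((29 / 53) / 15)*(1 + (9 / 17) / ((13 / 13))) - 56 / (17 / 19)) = 6122295 / 845126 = 7.24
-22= -22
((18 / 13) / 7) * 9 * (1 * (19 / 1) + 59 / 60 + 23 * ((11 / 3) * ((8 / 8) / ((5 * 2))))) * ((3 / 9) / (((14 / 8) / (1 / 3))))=2046 / 637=3.21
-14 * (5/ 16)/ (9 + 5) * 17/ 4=-85/ 64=-1.33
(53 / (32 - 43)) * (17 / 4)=-901 / 44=-20.48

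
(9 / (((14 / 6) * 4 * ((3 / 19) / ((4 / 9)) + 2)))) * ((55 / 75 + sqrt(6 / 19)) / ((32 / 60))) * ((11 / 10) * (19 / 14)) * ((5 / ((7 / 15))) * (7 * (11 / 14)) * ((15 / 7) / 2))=209496375 * sqrt(114) / 55011712 + 2918982825 / 55011712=93.72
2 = 2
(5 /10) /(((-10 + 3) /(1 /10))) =-1 /140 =-0.01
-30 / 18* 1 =-5 / 3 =-1.67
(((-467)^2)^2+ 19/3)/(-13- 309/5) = -356721089455/561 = -635866469.62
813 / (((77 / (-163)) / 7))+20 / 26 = -1722637 / 143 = -12046.41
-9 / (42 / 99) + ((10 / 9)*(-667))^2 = 622820543 / 1134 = 549224.46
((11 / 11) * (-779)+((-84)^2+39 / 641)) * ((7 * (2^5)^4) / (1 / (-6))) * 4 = -708799761481728 / 641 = -1105771858785.85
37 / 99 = 0.37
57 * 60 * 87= 297540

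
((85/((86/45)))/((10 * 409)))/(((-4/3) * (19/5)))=-11475/5346448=-0.00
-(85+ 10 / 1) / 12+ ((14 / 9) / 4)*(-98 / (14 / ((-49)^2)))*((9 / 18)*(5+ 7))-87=-157245 / 4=-39311.25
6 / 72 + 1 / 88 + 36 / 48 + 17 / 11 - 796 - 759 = -409889 / 264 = -1552.61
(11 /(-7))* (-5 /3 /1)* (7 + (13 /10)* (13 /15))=13409 /630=21.28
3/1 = 3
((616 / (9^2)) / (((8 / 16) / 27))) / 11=112 / 3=37.33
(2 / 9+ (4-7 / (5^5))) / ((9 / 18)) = 237374 / 28125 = 8.44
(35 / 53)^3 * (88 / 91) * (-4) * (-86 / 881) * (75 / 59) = 0.14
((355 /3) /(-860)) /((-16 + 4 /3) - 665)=71 /350708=0.00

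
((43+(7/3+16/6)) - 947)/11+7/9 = -8014/99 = -80.95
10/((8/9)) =45/4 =11.25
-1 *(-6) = 6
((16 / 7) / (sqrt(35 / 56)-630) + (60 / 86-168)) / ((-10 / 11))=176*sqrt(10) / 111131825 + 25127133009 / 136533385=184.04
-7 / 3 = -2.33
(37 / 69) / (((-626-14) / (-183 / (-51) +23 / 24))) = -13727 / 3603456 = -0.00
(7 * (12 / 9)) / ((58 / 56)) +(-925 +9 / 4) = -317981 / 348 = -913.74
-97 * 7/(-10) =679/10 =67.90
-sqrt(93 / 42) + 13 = 13- sqrt(434) / 14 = 11.51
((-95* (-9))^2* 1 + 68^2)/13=735649/13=56588.38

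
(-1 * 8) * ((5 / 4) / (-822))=5 / 411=0.01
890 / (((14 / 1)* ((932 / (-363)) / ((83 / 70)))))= -2681481 / 91336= -29.36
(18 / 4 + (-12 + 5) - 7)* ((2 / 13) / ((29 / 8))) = -152 / 377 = -0.40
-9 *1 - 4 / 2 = -11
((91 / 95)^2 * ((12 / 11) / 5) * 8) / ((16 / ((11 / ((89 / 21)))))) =1043406 / 4016125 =0.26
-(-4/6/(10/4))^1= 4/15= 0.27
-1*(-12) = 12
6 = 6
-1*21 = -21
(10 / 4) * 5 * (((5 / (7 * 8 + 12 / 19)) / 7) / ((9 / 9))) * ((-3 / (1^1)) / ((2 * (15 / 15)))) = -7125 / 30128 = -0.24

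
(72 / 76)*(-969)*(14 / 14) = -918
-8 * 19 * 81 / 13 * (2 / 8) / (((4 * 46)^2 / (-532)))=204687 / 55016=3.72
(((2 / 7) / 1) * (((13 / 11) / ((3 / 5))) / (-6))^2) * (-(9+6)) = -21125 / 45738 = -0.46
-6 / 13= -0.46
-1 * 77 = -77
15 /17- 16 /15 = -47 /255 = -0.18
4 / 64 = 1 / 16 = 0.06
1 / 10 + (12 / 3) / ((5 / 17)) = 137 / 10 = 13.70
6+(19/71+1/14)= 6301/994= 6.34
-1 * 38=-38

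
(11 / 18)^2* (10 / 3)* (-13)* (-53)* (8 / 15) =333476 / 729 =457.44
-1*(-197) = 197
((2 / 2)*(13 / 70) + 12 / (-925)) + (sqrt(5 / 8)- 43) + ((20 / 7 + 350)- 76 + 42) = sqrt(10) / 4 + 3574587 / 12950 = 276.82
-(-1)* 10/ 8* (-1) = -5/ 4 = -1.25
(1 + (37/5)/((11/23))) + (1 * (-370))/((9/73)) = -1477396/495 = -2984.64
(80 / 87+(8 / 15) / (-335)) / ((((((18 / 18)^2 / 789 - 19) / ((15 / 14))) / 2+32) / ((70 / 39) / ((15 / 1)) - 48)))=-98541936184 / 51867462075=-1.90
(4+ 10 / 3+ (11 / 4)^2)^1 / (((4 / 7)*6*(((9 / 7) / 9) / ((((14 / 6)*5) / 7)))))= 175175 / 3456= 50.69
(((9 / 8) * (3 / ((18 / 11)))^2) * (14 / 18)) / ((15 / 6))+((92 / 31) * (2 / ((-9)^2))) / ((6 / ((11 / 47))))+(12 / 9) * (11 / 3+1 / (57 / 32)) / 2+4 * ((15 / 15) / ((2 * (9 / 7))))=2988666527 / 538157520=5.55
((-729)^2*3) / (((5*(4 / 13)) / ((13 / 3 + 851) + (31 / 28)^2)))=13918520037591 / 15680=887660716.68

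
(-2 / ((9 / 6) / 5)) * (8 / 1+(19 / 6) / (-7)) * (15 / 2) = -7925 / 21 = -377.38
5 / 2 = 2.50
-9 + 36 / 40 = -8.10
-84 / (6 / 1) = -14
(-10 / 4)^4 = 625 / 16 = 39.06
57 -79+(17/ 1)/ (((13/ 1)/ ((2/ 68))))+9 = -12.96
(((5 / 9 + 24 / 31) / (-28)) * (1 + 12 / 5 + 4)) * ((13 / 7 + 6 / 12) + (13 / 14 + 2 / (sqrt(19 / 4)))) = -45103 / 39060 - 1961 * sqrt(19) / 26505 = -1.48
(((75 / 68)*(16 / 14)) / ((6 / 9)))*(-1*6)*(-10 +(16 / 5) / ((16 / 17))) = 8910 / 119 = 74.87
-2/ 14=-1/ 7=-0.14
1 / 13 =0.08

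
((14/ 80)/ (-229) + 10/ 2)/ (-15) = -45793/ 137400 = -0.33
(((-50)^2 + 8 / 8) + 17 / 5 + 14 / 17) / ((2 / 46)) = 4897712 / 85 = 57620.14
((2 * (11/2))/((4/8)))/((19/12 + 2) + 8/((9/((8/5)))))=3960/901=4.40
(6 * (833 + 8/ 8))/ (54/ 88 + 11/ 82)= 9027216/ 1349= 6691.78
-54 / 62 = -27 / 31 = -0.87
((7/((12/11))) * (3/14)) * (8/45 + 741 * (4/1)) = 366817/90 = 4075.74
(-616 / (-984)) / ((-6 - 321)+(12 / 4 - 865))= -77 / 146247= -0.00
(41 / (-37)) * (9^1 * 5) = -1845 / 37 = -49.86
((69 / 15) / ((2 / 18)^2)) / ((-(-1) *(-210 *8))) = -621 / 2800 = -0.22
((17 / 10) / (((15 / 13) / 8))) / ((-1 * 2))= -442 / 75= -5.89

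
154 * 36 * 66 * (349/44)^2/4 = 23020389/4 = 5755097.25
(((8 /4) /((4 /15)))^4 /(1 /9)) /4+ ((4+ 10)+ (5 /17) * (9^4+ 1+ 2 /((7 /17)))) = 4060927 /448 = 9064.57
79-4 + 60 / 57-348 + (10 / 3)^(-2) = -516529 / 1900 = -271.86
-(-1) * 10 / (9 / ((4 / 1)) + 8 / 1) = 40 / 41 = 0.98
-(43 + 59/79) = -3456/79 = -43.75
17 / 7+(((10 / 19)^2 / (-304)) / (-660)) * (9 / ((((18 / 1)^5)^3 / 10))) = 23075903716891551842697391 / 9501842706955344876404736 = 2.43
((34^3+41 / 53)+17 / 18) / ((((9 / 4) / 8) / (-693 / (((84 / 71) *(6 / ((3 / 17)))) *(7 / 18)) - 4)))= -3448434344420 / 510867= -6750160.70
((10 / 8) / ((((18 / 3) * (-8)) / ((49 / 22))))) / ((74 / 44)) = -245 / 7104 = -0.03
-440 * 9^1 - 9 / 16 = -63369 / 16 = -3960.56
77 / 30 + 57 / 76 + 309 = 18739 / 60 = 312.32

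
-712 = -712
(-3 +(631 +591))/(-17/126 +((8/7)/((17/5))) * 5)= 373014/473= 788.61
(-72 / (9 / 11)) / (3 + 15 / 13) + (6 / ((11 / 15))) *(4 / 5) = -4348 / 297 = -14.64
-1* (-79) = 79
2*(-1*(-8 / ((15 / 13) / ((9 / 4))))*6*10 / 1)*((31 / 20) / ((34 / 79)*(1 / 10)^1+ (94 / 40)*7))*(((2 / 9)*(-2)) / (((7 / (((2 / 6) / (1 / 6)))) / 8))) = -32601088 / 182413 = -178.72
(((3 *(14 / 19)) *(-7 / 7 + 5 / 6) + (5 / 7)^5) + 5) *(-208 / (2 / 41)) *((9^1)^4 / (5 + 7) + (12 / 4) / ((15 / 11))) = -18004734445074 / 1596665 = -11276463.41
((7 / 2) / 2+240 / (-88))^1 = -43 / 44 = -0.98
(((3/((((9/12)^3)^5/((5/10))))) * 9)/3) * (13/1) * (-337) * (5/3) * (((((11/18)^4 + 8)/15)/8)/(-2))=7850355209535488/94143178827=83387.40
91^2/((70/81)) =95823/10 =9582.30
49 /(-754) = -49 /754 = -0.06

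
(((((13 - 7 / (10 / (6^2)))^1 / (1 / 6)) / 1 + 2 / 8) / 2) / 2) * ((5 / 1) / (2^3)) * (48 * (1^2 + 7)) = -4377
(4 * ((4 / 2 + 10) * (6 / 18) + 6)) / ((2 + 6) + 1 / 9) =360 / 73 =4.93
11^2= 121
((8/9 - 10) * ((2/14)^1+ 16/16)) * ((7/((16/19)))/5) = -779/45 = -17.31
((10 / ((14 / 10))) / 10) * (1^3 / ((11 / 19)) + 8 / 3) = 725 / 231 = 3.14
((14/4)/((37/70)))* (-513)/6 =-41895/74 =-566.15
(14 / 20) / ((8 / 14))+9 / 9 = 89 / 40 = 2.22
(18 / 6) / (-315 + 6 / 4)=-2 / 209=-0.01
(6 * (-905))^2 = 29484900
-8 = -8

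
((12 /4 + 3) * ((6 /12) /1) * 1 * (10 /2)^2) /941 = 75 /941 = 0.08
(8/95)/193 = 8/18335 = 0.00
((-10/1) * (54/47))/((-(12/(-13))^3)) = -10985/752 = -14.61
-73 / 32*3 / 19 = -219 / 608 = -0.36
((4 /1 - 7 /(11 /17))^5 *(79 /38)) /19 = -187470703125 /116278822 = -1612.25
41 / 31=1.32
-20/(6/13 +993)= -52/2583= -0.02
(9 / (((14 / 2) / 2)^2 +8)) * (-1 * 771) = -1028 / 3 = -342.67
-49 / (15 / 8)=-392 / 15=-26.13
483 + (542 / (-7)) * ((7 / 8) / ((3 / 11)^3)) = -308537 / 108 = -2856.82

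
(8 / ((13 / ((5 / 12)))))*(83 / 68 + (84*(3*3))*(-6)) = -1541825 / 1326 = -1162.76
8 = 8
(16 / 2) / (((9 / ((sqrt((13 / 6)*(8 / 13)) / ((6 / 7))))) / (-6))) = -112*sqrt(3) / 27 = -7.18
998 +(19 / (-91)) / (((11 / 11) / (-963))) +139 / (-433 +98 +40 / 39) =1420729564 / 1185275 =1198.65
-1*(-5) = 5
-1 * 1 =-1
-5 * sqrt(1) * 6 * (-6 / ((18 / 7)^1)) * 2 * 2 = 280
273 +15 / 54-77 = 3533 / 18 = 196.28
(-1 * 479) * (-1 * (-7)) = -3353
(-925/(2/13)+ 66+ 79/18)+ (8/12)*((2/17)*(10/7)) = -6363881/1071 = -5942.00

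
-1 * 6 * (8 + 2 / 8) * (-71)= 7029 / 2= 3514.50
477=477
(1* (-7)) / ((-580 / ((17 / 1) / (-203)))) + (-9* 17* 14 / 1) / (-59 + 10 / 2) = 2001529 / 50460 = 39.67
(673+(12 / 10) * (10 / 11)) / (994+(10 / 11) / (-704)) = 2610080 / 3848763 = 0.68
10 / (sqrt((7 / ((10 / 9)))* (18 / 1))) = 10* sqrt(35) / 63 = 0.94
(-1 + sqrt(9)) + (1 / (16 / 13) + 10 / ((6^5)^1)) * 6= 1115 / 162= 6.88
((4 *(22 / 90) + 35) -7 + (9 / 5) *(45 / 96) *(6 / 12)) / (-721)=-84671 / 2076480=-0.04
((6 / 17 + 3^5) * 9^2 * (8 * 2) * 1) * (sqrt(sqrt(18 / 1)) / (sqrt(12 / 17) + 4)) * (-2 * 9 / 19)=-96507936 * 2^(1 / 4) * sqrt(3) / 1235 + 144761904 * sqrt(17) * 2^(1 / 4) / 20995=-127150.53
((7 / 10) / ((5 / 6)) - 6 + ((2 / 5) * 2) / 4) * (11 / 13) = -1364 / 325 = -4.20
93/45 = 31/15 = 2.07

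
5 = 5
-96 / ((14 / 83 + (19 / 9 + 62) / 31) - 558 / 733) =-1629511776 / 25045595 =-65.06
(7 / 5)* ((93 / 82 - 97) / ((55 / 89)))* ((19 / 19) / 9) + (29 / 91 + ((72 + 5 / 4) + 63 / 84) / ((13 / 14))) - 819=-763.12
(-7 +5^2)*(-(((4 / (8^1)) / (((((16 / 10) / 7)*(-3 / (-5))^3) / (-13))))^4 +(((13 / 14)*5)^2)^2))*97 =-2436970122273751152960625 / 4645737234432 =-524560473246.76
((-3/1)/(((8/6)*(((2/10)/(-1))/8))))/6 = 15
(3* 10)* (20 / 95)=120 / 19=6.32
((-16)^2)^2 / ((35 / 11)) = 720896 / 35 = 20597.03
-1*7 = -7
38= 38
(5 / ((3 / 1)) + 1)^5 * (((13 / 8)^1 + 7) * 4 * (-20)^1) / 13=-7536640 / 1053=-7157.30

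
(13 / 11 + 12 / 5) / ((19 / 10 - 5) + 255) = 394 / 27709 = 0.01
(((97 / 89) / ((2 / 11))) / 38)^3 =1214767763 / 309464471744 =0.00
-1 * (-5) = 5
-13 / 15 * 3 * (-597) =7761 / 5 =1552.20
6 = 6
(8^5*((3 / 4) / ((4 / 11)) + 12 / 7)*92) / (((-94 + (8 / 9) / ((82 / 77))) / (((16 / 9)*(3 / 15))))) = -26141589504 / 601615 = -43452.36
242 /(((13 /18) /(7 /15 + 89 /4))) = 494769 /65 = 7611.83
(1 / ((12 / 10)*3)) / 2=5 / 36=0.14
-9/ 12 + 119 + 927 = 4181/ 4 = 1045.25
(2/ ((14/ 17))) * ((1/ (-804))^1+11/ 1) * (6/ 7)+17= 261953/ 6566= 39.90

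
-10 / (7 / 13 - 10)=130 / 123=1.06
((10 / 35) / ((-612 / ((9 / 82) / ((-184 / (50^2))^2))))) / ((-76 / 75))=0.01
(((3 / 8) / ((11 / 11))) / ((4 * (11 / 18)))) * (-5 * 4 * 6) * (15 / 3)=-2025 / 22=-92.05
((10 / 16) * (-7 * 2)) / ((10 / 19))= -133 / 8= -16.62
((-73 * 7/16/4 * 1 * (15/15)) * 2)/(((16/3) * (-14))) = 219/1024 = 0.21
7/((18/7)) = 49/18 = 2.72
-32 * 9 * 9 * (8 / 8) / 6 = -432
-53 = -53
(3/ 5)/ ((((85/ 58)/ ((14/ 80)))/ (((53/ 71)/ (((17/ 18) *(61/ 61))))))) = 290493/ 5129750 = 0.06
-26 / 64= -0.41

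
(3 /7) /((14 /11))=0.34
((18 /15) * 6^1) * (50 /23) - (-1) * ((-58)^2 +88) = 79756 /23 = 3467.65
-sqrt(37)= -6.08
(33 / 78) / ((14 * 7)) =11 / 2548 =0.00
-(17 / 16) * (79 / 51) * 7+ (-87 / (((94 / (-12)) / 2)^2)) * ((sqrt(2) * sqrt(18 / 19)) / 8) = -553 / 48 - 9396 * sqrt(19) / 41971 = -12.50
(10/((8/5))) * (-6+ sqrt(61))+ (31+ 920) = 25 * sqrt(61)/4+ 1827/2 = 962.31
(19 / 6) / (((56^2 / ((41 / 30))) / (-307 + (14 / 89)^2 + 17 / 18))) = -4855758617 / 11497489920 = -0.42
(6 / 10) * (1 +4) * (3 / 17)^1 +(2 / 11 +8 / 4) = 507 / 187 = 2.71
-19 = -19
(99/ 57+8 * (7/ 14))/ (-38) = -109/ 722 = -0.15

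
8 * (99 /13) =60.92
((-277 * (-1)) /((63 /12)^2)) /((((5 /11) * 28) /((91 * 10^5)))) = 3168880000 /441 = 7185668.93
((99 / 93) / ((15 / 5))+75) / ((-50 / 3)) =-3504 / 775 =-4.52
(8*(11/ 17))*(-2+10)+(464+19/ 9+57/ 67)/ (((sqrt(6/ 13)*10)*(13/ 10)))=704/ 17+140789*sqrt(78)/ 23517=94.28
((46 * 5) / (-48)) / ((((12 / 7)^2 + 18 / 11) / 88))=-681835 / 7398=-92.16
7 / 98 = 1 / 14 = 0.07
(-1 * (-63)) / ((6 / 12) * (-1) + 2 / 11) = -198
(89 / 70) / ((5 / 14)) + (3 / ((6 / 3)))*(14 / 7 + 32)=1364 / 25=54.56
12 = 12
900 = 900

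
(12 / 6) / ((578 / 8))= 8 / 289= 0.03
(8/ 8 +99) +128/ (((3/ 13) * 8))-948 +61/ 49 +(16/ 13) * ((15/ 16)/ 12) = -5941877/ 7644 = -777.33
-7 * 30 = -210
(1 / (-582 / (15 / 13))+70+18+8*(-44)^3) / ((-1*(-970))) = -1718450453 / 2446340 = -702.46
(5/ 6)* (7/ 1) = 35/ 6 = 5.83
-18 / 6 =-3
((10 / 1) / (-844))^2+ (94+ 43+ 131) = 47726537 / 178084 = 268.00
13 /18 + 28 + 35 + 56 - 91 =517 /18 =28.72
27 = 27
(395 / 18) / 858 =395 / 15444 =0.03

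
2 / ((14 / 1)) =1 / 7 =0.14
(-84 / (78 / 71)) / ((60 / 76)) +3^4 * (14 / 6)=92.15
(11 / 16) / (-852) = -0.00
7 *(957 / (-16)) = -6699 / 16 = -418.69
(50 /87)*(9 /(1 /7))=36.21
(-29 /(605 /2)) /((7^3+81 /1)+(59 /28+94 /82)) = -66584 /296744635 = -0.00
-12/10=-6/5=-1.20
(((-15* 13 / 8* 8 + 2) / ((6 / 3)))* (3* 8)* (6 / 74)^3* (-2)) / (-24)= -5211 / 50653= -0.10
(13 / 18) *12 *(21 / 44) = 91 / 22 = 4.14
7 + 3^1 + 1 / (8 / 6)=43 / 4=10.75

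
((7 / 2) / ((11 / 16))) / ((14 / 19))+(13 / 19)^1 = 7.59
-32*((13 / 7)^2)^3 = -154457888 / 117649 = -1312.87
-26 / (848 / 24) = -39 / 53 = -0.74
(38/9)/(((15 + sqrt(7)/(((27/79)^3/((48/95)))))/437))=-10752292477595250/348200972463007 + 9072300434922720 *sqrt(7)/348200972463007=38.05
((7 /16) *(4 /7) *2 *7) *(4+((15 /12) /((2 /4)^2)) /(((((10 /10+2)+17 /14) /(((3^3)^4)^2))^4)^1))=4277506168366871328755457880479405792742874797924934 /12117361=353006415205990093779945800000000000000000000.00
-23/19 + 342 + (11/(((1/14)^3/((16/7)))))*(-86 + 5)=-106172213/19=-5588011.21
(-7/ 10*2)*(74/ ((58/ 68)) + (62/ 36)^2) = -5901371/ 46980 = -125.61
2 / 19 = 0.11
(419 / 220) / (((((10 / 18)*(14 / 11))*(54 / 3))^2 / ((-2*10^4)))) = -23045 / 98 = -235.15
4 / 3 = 1.33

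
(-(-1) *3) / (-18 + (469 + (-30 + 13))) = 3 / 434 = 0.01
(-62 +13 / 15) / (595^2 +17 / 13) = -11921 / 69035130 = -0.00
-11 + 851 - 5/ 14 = 839.64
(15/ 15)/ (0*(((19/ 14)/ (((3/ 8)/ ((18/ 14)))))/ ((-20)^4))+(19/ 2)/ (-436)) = -872/ 19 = -45.89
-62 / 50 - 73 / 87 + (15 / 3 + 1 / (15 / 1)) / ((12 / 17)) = 33269 / 6525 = 5.10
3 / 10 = 0.30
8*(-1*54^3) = -1259712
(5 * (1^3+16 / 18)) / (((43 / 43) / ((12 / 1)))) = 340 / 3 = 113.33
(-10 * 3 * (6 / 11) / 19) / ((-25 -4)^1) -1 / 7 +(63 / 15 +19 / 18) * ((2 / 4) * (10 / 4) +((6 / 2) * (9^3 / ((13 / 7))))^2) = 18812975369778859 / 2581258680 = 7288295.25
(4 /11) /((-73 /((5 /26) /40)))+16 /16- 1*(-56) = 2380091 /41756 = 57.00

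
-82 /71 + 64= 4462 /71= 62.85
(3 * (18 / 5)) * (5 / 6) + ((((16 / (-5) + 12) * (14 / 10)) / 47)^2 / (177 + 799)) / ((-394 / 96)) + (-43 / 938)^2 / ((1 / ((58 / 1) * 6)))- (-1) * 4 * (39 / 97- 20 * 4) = -109262263082029530964 / 353988549495625625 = -308.66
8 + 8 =16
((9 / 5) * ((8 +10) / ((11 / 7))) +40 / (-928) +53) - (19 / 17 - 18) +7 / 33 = 29502059 / 325380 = 90.67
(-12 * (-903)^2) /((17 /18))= -176128344 /17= -10360490.82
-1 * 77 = -77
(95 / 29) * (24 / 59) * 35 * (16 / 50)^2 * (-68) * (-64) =889061376 / 42775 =20784.60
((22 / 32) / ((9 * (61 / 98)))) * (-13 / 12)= -7007 / 52704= -0.13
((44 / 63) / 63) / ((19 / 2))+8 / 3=201184 / 75411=2.67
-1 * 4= -4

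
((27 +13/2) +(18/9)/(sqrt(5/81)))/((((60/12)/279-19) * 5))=-18693/52960-2511 * sqrt(5)/66200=-0.44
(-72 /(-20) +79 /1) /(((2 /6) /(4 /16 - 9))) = -8673 /4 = -2168.25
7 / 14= 1 / 2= 0.50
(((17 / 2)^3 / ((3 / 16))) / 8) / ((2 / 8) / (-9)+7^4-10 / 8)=14739 / 86390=0.17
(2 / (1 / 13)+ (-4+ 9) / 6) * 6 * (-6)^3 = -34776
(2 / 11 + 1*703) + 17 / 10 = 77537 / 110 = 704.88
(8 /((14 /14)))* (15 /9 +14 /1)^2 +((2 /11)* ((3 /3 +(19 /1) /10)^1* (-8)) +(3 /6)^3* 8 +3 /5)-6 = 967694 /495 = 1954.94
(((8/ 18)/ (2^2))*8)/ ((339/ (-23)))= -184/ 3051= -0.06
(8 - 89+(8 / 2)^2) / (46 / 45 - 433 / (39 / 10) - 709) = 0.08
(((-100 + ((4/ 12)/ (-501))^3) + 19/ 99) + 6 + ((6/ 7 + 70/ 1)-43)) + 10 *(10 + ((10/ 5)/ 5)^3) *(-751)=-494421145702079489/ 6535934264475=-75646.59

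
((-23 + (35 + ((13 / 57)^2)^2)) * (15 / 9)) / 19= 633502865 / 601692057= 1.05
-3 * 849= -2547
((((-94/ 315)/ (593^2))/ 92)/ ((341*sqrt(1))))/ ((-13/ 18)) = 47/ 1254882313685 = 0.00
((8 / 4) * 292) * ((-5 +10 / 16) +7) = 1533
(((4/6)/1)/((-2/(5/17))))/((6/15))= -25/102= -0.25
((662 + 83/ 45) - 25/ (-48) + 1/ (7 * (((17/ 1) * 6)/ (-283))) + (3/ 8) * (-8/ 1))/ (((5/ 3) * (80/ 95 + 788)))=1076004523/ 2140286400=0.50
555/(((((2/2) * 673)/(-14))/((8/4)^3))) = -62160/673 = -92.36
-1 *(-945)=945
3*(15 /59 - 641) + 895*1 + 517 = -30104 /59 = -510.24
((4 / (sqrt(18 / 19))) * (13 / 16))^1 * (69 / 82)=2.81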